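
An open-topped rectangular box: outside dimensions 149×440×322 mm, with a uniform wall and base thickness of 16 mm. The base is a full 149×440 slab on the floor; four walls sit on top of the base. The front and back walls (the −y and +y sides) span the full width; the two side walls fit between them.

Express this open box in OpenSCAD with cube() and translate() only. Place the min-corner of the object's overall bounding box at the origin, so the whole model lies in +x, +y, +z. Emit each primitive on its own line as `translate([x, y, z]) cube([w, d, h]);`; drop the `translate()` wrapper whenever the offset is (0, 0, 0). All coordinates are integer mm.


cube([149, 440, 16]);
translate([0, 0, 16]) cube([149, 16, 306]);
translate([0, 424, 16]) cube([149, 16, 306]);
translate([0, 16, 16]) cube([16, 408, 306]);
translate([133, 16, 16]) cube([16, 408, 306]);


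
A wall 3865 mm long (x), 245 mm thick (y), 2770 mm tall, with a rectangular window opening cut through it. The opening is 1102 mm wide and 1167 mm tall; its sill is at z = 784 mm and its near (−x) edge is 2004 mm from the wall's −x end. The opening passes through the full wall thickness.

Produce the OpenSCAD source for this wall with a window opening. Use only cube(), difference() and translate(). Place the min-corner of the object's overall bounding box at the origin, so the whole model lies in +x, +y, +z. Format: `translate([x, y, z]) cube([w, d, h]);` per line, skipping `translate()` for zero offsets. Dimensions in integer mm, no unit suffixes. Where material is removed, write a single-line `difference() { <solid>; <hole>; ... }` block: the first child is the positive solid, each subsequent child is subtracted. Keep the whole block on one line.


difference() { cube([3865, 245, 2770]); translate([2004, 0, 784]) cube([1102, 245, 1167]); }


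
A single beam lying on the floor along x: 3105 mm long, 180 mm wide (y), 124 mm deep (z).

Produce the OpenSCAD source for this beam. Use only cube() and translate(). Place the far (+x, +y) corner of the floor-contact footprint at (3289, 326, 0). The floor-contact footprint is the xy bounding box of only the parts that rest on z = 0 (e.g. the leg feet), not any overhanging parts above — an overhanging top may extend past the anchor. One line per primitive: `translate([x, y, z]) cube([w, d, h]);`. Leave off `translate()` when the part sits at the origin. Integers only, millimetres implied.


translate([184, 146, 0]) cube([3105, 180, 124]);


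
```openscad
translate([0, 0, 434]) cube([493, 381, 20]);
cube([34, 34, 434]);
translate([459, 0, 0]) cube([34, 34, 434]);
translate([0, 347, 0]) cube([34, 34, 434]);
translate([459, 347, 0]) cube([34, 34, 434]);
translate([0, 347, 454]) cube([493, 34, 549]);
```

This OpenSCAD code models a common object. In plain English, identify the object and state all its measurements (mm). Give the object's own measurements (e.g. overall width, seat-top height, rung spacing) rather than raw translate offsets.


A chair. The seat is a 493×381×20 mm slab with its top at z = 454 mm, on four 34×34 mm corner legs (flush with the seat edges, standing on z = 0). A flat backrest 34 mm thick, 549 mm tall, spans the full seat width and rises from the seat top along its +y edge, rear face flush with the rear of the seat.


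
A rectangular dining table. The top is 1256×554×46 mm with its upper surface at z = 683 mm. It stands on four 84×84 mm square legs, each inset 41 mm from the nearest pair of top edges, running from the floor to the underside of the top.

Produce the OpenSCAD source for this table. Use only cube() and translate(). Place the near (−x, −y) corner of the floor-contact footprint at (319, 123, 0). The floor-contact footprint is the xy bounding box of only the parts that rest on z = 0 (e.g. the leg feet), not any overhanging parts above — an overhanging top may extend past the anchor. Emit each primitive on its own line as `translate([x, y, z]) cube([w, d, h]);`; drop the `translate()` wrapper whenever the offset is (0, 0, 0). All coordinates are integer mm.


translate([278, 82, 637]) cube([1256, 554, 46]);
translate([319, 123, 0]) cube([84, 84, 637]);
translate([1409, 123, 0]) cube([84, 84, 637]);
translate([319, 511, 0]) cube([84, 84, 637]);
translate([1409, 511, 0]) cube([84, 84, 637]);


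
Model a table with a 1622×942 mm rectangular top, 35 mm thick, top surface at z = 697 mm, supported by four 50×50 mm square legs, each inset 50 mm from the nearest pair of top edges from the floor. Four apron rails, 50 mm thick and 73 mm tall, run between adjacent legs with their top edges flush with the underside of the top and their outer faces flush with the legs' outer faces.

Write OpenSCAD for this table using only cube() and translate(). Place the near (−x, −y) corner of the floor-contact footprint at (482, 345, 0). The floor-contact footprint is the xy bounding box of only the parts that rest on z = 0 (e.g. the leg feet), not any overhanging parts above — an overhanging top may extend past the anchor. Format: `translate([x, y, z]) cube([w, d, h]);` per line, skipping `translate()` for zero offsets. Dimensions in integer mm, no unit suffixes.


translate([432, 295, 662]) cube([1622, 942, 35]);
translate([482, 345, 0]) cube([50, 50, 662]);
translate([1954, 345, 0]) cube([50, 50, 662]);
translate([482, 1137, 0]) cube([50, 50, 662]);
translate([1954, 1137, 0]) cube([50, 50, 662]);
translate([532, 345, 589]) cube([1422, 50, 73]);
translate([532, 1137, 589]) cube([1422, 50, 73]);
translate([482, 395, 589]) cube([50, 742, 73]);
translate([1954, 395, 589]) cube([50, 742, 73]);


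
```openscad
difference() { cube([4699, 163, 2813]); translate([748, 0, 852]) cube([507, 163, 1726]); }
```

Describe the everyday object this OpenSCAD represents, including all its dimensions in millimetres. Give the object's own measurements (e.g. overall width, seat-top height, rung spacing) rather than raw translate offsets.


A wall 4699 mm long (x), 163 mm thick (y), 2813 mm tall, with a rectangular window opening cut through it. The opening is 507 mm wide and 1726 mm tall; its sill is at z = 852 mm and its near (−x) edge is 748 mm from the wall's −x end. The opening passes through the full wall thickness.


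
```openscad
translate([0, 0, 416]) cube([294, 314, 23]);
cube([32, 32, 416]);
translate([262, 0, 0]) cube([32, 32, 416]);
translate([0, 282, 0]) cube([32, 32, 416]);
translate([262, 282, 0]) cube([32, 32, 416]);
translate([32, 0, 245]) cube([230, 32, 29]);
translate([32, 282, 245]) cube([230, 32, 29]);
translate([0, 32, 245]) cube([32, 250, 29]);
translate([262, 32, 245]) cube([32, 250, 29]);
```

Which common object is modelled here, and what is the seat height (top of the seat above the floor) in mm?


A stool. The seat height is 439 mm.

A 294×314×23 slab at z = 416 on four corner posts — a stool. The seat top is 416 + 23 = 439 mm.


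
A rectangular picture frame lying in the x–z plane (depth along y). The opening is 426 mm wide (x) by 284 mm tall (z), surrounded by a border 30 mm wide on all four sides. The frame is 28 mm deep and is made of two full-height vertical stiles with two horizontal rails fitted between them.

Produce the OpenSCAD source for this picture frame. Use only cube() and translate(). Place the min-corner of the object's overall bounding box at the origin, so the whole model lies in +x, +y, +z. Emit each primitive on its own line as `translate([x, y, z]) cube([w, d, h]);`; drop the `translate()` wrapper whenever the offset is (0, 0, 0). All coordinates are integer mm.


cube([30, 28, 344]);
translate([456, 0, 0]) cube([30, 28, 344]);
translate([30, 0, 0]) cube([426, 28, 30]);
translate([30, 0, 314]) cube([426, 28, 30]);


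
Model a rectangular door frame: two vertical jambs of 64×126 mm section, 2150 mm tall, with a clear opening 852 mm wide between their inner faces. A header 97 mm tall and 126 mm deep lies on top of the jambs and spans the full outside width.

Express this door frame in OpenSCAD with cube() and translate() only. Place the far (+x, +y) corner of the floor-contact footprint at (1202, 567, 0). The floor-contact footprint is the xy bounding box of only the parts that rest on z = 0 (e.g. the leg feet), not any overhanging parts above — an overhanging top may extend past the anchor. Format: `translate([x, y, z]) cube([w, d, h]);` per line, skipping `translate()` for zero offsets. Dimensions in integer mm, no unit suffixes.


translate([222, 441, 0]) cube([64, 126, 2150]);
translate([1138, 441, 0]) cube([64, 126, 2150]);
translate([222, 441, 2150]) cube([980, 126, 97]);


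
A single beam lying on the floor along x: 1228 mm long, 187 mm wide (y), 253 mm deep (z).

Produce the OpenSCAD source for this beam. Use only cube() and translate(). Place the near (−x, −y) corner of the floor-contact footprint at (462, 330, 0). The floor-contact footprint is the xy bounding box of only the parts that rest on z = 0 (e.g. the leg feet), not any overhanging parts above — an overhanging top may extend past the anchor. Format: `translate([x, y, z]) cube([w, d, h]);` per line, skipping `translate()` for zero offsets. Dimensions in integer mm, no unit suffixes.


translate([462, 330, 0]) cube([1228, 187, 253]);


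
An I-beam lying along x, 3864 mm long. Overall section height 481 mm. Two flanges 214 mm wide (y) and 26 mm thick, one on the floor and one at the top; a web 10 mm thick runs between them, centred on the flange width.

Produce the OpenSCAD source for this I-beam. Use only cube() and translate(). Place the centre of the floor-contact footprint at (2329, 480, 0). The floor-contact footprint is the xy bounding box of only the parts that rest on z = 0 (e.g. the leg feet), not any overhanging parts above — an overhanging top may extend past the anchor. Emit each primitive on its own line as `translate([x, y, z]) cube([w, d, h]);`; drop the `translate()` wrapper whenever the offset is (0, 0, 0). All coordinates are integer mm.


translate([397, 373, 0]) cube([3864, 214, 26]);
translate([397, 475, 26]) cube([3864, 10, 429]);
translate([397, 373, 455]) cube([3864, 214, 26]);


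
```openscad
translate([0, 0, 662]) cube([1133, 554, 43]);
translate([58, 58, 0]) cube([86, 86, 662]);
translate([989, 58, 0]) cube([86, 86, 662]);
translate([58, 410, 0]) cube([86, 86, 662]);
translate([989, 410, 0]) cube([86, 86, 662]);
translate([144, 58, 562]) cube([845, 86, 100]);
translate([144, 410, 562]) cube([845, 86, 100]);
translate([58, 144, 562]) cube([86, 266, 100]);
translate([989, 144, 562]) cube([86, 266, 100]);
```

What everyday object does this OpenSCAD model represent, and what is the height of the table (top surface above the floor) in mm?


A table. The table height is 705 mm.

A 1133×554×43 slab sits at z = 662 on four 86 mm square posts — a table. The top surface is at 662 + 43 = 705 mm.


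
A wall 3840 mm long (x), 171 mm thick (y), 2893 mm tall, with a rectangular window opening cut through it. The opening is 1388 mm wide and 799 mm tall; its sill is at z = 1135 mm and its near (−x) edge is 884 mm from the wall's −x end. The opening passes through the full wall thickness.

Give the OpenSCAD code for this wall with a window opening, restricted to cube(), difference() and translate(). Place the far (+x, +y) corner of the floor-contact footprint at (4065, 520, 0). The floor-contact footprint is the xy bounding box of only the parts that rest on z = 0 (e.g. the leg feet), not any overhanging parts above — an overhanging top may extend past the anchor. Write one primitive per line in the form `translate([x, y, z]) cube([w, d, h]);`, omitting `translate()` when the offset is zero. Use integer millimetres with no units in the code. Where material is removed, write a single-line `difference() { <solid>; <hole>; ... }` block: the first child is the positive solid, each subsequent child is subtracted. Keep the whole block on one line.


difference() { translate([225, 349, 0]) cube([3840, 171, 2893]); translate([1109, 349, 1135]) cube([1388, 171, 799]); }


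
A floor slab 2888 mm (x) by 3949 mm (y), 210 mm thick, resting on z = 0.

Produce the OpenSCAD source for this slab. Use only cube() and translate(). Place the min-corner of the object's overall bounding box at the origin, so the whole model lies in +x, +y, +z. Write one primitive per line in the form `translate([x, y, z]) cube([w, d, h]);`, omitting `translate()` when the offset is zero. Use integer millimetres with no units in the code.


cube([2888, 3949, 210]);


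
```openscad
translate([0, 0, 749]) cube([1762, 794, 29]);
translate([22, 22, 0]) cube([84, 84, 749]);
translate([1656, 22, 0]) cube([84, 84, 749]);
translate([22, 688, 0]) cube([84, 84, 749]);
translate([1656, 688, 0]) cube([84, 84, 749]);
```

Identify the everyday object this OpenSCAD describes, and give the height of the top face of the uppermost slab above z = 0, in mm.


A table. The table height is 778 mm.

A 1762×794×29 slab sits at z = 749 on four 84 mm square posts — a table. The top surface is at 749 + 29 = 778 mm.


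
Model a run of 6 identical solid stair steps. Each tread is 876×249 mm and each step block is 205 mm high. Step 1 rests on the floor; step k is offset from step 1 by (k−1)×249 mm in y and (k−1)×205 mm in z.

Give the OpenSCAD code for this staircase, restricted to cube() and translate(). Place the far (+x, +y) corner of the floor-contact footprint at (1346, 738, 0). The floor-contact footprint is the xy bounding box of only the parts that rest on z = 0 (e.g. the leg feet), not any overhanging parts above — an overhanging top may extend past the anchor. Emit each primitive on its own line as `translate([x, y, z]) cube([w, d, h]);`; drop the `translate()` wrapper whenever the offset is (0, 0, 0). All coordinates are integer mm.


translate([470, 489, 0]) cube([876, 249, 205]);
translate([470, 738, 205]) cube([876, 249, 205]);
translate([470, 987, 410]) cube([876, 249, 205]);
translate([470, 1236, 615]) cube([876, 249, 205]);
translate([470, 1485, 820]) cube([876, 249, 205]);
translate([470, 1734, 1025]) cube([876, 249, 205]);


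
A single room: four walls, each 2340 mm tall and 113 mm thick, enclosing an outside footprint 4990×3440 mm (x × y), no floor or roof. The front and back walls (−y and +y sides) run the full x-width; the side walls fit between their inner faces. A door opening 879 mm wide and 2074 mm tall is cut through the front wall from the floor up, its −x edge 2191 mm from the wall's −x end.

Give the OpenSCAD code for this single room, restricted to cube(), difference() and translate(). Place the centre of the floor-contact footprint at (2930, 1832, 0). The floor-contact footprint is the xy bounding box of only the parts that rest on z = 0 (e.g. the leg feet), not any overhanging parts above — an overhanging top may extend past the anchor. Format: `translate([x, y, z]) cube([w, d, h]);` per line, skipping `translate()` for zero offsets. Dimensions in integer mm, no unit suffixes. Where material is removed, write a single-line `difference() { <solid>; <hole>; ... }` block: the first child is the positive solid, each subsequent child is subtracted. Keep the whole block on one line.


difference() { translate([435, 112, 0]) cube([4990, 113, 2340]); translate([2626, 112, 0]) cube([879, 113, 2074]); }
translate([435, 3439, 0]) cube([4990, 113, 2340]);
translate([435, 225, 0]) cube([113, 3214, 2340]);
translate([5312, 225, 0]) cube([113, 3214, 2340]);


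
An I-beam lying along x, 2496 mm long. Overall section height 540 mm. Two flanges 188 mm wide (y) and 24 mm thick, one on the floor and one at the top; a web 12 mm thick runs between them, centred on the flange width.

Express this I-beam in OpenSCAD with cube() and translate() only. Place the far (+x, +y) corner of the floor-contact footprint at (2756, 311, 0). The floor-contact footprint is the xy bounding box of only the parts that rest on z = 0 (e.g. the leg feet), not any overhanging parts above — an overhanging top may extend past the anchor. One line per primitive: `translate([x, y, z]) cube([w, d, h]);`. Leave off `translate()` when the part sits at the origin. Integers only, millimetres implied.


translate([260, 123, 0]) cube([2496, 188, 24]);
translate([260, 211, 24]) cube([2496, 12, 492]);
translate([260, 123, 516]) cube([2496, 188, 24]);


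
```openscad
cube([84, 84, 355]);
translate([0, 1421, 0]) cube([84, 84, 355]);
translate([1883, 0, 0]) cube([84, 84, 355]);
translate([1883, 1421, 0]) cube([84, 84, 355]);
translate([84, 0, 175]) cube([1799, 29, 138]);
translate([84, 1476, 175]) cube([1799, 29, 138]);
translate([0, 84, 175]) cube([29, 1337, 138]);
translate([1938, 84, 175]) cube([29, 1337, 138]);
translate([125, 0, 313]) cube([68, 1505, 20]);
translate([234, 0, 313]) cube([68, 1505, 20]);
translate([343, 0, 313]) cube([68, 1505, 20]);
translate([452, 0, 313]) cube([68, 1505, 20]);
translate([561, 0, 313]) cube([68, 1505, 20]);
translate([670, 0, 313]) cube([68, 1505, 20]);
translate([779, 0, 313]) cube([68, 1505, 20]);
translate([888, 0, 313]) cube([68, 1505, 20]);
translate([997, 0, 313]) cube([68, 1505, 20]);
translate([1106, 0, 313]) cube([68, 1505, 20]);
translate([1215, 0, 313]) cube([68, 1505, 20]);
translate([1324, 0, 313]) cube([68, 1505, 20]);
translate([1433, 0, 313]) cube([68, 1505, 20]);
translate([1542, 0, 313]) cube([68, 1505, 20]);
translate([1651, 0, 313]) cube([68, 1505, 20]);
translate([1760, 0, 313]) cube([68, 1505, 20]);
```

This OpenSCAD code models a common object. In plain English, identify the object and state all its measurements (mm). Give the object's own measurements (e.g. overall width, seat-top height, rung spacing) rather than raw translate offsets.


A bed frame 1967 mm long (x) by 1505 mm wide (y). Four 84×84 mm corner posts, 355 mm tall, at the corners of the footprint. Four rails of 29 mm thickness and 138 mm height run between adjacent posts with their undersides at z = 175 mm, their outer faces flush with the outside of the frame (the two x-running rails run between the posts' inner faces; the two y-running rails run between the posts' inner faces). 16 slats, each 68 mm wide (x) and 20 mm thick, lie across the top of the two x-running rails, running the full 1505 mm width of the frame in y; along x they sit between the end posts with a 41 mm gap after the −x posts and between neighbouring slats, leaving 55 mm before the +x posts.


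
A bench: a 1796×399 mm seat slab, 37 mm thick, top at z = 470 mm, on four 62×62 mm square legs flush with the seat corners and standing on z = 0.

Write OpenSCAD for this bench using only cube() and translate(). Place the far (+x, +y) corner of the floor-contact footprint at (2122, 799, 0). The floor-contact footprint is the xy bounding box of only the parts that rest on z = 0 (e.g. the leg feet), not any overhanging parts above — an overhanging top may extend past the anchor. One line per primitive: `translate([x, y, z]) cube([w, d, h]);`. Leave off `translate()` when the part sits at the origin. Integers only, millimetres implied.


translate([326, 400, 433]) cube([1796, 399, 37]);
translate([326, 400, 0]) cube([62, 62, 433]);
translate([326, 737, 0]) cube([62, 62, 433]);
translate([2060, 400, 0]) cube([62, 62, 433]);
translate([2060, 737, 0]) cube([62, 62, 433]);


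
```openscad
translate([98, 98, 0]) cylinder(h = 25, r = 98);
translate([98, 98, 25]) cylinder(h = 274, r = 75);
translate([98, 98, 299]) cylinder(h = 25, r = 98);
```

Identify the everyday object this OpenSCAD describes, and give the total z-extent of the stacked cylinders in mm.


A spool. The overall height is 324 mm.

Three coaxial cylinders, large–small–large — a spool. Two 25 mm flanges and a 274 mm core give 25 + 274 + 25 = 324 mm.


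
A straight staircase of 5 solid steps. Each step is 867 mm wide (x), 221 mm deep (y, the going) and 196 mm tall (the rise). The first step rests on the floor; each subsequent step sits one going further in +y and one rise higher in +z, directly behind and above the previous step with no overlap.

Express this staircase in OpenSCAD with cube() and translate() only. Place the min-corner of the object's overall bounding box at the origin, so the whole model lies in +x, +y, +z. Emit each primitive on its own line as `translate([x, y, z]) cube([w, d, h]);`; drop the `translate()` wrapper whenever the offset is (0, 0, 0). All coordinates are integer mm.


cube([867, 221, 196]);
translate([0, 221, 196]) cube([867, 221, 196]);
translate([0, 442, 392]) cube([867, 221, 196]);
translate([0, 663, 588]) cube([867, 221, 196]);
translate([0, 884, 784]) cube([867, 221, 196]);


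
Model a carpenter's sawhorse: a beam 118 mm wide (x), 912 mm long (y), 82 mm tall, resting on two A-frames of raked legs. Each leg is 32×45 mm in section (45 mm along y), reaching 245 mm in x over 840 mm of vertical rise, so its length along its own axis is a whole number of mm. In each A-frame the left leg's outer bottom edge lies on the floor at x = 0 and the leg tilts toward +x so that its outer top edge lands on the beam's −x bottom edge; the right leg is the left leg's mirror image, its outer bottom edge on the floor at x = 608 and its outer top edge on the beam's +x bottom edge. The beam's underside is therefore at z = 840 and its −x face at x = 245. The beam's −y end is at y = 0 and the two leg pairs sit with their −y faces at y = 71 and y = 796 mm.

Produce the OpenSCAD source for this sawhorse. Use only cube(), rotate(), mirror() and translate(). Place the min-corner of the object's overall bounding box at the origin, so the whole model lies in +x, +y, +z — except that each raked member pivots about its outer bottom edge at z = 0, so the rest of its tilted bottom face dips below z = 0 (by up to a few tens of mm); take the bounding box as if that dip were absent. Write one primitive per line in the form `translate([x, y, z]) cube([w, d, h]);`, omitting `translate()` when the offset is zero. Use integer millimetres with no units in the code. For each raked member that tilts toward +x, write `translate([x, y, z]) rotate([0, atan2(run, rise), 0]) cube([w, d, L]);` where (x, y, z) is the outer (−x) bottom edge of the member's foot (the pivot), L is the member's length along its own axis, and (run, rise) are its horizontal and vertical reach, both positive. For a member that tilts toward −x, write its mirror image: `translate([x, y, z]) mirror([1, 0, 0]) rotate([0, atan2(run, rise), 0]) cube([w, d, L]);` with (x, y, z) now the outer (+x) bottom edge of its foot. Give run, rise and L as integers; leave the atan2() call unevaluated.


// leg length = √(245² + 840²) = 875
// right-leg outer foot x = 2·245 + 118 = 608
// beam min-corner = (245, 0, 840)
translate([245, 0, 840]) cube([118, 912, 82]);
translate([0, 71, 0]) rotate([0, atan2(245, 840), 0]) cube([32, 45, 875]);
translate([608, 71, 0]) mirror([1, 0, 0]) rotate([0, atan2(245, 840), 0]) cube([32, 45, 875]);
translate([0, 796, 0]) rotate([0, atan2(245, 840), 0]) cube([32, 45, 875]);
translate([608, 796, 0]) mirror([1, 0, 0]) rotate([0, atan2(245, 840), 0]) cube([32, 45, 875]);


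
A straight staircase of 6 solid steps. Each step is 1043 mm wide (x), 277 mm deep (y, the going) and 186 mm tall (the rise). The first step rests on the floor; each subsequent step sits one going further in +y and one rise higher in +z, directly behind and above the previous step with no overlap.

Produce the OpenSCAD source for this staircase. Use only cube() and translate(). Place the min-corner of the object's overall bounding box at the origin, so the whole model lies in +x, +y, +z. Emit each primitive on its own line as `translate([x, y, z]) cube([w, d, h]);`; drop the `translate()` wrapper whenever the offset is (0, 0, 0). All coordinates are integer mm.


cube([1043, 277, 186]);
translate([0, 277, 186]) cube([1043, 277, 186]);
translate([0, 554, 372]) cube([1043, 277, 186]);
translate([0, 831, 558]) cube([1043, 277, 186]);
translate([0, 1108, 744]) cube([1043, 277, 186]);
translate([0, 1385, 930]) cube([1043, 277, 186]);


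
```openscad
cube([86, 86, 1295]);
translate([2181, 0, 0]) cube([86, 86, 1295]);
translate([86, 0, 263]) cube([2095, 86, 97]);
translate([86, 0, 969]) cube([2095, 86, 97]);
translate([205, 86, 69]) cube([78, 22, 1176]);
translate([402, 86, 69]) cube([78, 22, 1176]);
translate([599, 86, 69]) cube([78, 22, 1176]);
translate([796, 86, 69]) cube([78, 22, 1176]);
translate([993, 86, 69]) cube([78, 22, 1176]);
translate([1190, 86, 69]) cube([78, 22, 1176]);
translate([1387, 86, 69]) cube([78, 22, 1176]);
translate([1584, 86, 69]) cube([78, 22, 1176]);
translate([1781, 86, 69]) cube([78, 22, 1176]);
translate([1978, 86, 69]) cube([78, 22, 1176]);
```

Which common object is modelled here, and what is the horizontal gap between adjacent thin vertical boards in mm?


A fence section. The picket gap is 119 mm.

Two posts, two rails, 10 pickets — a fence section. Span 2095 mm holds 10 pickets of 78 mm with 11 equal gaps: ⌊(2095 − 10·78) / 11⌋ = 119 mm.


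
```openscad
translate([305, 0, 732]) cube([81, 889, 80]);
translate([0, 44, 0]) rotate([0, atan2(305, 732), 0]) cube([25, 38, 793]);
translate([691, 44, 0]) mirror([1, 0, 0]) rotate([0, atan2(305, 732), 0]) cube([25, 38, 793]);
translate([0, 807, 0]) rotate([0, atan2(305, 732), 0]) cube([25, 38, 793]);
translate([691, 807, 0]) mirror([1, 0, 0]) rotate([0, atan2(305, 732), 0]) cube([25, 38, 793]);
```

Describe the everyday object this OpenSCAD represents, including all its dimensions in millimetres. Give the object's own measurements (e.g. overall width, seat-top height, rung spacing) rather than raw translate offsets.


A sawhorse. A 81×889×80 mm beam (x, y, z) sits on two A-frame leg pairs. Each pair is two raked legs of 25×38 mm section (38 mm along y) splaying symmetrically in x. Each leg rises 732 mm vertically over 305 mm of horizontal reach and is 793 mm long along its own axis. Every leg's outer bottom edge rests on the floor and its outer top edge meets a bottom edge of the beam — the left legs (tilting toward +x) meet the beam's −x bottom edge, the right legs (their mirror images, tilting toward −x) meet its +x bottom edge — so the leg tops tuck under the beam, the beam's underside is 732 mm above the floor, and the feet are 691 mm apart outside-to-outside with the beam centred between them. The two leg pairs are set in 44 mm from either end of the beam.


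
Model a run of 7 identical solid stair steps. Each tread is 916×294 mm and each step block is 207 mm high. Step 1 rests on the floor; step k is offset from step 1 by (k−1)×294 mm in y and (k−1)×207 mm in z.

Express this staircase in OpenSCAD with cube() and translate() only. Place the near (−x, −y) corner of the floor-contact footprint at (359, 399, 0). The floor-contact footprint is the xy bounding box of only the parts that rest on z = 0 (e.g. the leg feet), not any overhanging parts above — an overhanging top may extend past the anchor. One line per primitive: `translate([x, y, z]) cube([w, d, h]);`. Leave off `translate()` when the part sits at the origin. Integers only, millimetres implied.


translate([359, 399, 0]) cube([916, 294, 207]);
translate([359, 693, 207]) cube([916, 294, 207]);
translate([359, 987, 414]) cube([916, 294, 207]);
translate([359, 1281, 621]) cube([916, 294, 207]);
translate([359, 1575, 828]) cube([916, 294, 207]);
translate([359, 1869, 1035]) cube([916, 294, 207]);
translate([359, 2163, 1242]) cube([916, 294, 207]);


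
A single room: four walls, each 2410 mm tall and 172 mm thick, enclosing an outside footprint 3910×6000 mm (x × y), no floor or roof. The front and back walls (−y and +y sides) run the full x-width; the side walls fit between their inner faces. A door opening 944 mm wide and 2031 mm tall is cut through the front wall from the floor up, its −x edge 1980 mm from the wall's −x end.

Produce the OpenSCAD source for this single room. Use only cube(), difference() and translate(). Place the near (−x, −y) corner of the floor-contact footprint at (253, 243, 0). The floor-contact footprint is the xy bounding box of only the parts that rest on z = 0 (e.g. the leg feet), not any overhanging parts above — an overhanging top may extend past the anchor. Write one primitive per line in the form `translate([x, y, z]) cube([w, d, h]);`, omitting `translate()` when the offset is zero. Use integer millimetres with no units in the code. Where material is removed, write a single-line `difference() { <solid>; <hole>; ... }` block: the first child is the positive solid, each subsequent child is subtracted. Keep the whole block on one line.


difference() { translate([253, 243, 0]) cube([3910, 172, 2410]); translate([2233, 243, 0]) cube([944, 172, 2031]); }
translate([253, 6071, 0]) cube([3910, 172, 2410]);
translate([253, 415, 0]) cube([172, 5656, 2410]);
translate([3991, 415, 0]) cube([172, 5656, 2410]);


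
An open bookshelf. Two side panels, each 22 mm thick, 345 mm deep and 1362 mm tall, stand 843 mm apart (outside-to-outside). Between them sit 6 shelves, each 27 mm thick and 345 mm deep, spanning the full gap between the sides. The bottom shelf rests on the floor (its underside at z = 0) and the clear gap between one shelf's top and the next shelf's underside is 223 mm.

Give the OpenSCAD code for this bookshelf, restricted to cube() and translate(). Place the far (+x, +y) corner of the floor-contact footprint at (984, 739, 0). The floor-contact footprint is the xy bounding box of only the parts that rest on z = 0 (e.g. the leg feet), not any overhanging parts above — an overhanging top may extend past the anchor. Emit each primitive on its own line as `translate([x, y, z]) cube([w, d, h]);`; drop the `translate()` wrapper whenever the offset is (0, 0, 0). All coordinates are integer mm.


translate([141, 394, 0]) cube([22, 345, 1362]);
translate([962, 394, 0]) cube([22, 345, 1362]);
translate([163, 394, 0]) cube([799, 345, 27]);
translate([163, 394, 250]) cube([799, 345, 27]);
translate([163, 394, 500]) cube([799, 345, 27]);
translate([163, 394, 750]) cube([799, 345, 27]);
translate([163, 394, 1000]) cube([799, 345, 27]);
translate([163, 394, 1250]) cube([799, 345, 27]);


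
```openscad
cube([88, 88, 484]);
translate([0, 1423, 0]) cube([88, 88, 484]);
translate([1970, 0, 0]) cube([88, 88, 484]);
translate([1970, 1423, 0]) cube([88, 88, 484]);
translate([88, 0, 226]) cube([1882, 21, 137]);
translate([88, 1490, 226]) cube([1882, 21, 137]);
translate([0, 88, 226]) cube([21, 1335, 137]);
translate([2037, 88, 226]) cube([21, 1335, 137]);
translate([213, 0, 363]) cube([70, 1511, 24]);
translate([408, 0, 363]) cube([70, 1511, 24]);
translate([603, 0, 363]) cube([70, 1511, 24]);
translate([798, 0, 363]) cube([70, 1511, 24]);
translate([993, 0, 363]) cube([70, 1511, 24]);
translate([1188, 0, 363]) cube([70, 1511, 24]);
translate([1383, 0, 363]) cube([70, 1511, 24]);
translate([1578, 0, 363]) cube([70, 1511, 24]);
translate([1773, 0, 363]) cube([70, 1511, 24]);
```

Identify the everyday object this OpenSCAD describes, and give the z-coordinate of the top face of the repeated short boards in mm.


A bed frame. The slat-top height is 387 mm.

Four posts, four rails, and a row of slats — a bed frame. Slats sit on the rails at z = 226 + 137 = 363; with slat thickness 24, the top is 387 mm.


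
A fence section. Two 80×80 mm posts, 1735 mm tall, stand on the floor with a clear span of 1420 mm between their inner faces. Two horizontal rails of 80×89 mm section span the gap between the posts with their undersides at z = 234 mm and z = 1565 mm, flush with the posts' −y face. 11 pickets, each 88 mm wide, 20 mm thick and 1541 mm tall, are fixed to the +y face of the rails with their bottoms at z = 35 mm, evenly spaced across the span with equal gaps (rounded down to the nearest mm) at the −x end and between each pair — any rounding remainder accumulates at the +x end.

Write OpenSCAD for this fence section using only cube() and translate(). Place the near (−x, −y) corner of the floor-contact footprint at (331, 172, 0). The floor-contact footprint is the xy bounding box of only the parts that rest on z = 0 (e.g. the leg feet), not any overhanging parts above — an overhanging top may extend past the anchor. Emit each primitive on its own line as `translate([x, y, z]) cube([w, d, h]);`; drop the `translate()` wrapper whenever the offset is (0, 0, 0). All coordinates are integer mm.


translate([331, 172, 0]) cube([80, 80, 1735]);
translate([1831, 172, 0]) cube([80, 80, 1735]);
translate([411, 172, 234]) cube([1420, 80, 89]);
translate([411, 172, 1565]) cube([1420, 80, 89]);
translate([448, 252, 35]) cube([88, 20, 1541]);
translate([573, 252, 35]) cube([88, 20, 1541]);
translate([698, 252, 35]) cube([88, 20, 1541]);
translate([823, 252, 35]) cube([88, 20, 1541]);
translate([948, 252, 35]) cube([88, 20, 1541]);
translate([1073, 252, 35]) cube([88, 20, 1541]);
translate([1198, 252, 35]) cube([88, 20, 1541]);
translate([1323, 252, 35]) cube([88, 20, 1541]);
translate([1448, 252, 35]) cube([88, 20, 1541]);
translate([1573, 252, 35]) cube([88, 20, 1541]);
translate([1698, 252, 35]) cube([88, 20, 1541]);


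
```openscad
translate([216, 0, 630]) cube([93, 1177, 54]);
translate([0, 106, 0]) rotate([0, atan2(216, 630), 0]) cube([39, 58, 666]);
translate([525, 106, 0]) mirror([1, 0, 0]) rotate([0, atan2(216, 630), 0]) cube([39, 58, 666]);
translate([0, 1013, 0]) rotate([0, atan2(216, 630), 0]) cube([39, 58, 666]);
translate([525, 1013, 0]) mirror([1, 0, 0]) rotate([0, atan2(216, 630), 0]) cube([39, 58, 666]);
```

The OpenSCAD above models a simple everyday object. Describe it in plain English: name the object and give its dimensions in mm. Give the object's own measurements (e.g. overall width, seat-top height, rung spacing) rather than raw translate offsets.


A sawhorse. A 93×1177×54 mm beam (x, y, z) sits on two A-frame leg pairs. Each pair is two raked legs of 39×58 mm section (58 mm along y) splaying symmetrically in x. Each leg rises 630 mm vertically over 216 mm of horizontal reach and is 666 mm long along its own axis. Every leg's outer bottom edge rests on the floor and its outer top edge meets a bottom edge of the beam — the left legs (tilting toward +x) meet the beam's −x bottom edge, the right legs (their mirror images, tilting toward −x) meet its +x bottom edge — so the leg tops tuck under the beam, the beam's underside is 630 mm above the floor, and the feet are 525 mm apart outside-to-outside with the beam centred between them. The two leg pairs are set in 106 mm from either end of the beam.


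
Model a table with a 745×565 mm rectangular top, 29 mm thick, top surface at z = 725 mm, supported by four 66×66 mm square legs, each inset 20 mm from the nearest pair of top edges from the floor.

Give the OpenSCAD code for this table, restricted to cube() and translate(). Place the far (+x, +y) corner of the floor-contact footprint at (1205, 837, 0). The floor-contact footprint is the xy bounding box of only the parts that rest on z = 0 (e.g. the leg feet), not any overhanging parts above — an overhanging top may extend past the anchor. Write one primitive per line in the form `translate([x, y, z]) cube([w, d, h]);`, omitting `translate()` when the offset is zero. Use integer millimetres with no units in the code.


translate([480, 292, 696]) cube([745, 565, 29]);
translate([500, 312, 0]) cube([66, 66, 696]);
translate([1139, 312, 0]) cube([66, 66, 696]);
translate([500, 771, 0]) cube([66, 66, 696]);
translate([1139, 771, 0]) cube([66, 66, 696]);


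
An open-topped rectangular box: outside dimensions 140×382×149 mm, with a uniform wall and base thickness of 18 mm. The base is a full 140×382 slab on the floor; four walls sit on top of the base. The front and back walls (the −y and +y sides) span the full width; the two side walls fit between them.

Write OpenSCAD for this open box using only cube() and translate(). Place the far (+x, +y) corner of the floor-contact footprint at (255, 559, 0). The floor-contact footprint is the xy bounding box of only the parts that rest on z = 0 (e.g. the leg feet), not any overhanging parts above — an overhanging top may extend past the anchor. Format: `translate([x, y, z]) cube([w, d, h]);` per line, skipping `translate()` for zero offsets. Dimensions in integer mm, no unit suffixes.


translate([115, 177, 0]) cube([140, 382, 18]);
translate([115, 177, 18]) cube([140, 18, 131]);
translate([115, 541, 18]) cube([140, 18, 131]);
translate([115, 195, 18]) cube([18, 346, 131]);
translate([237, 195, 18]) cube([18, 346, 131]);


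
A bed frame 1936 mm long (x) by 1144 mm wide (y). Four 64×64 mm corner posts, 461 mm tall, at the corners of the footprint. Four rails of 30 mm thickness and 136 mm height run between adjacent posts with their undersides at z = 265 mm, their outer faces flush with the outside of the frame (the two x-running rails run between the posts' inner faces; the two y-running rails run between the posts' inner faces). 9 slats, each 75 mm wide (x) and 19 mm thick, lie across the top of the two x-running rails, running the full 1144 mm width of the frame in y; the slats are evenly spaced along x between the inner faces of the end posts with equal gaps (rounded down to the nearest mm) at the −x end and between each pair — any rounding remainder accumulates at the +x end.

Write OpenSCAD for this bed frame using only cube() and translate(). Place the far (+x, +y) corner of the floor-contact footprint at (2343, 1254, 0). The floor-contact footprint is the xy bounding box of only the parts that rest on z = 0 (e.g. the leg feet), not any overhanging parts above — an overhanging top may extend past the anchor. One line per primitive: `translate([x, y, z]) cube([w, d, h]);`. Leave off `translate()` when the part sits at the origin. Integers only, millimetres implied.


translate([407, 110, 0]) cube([64, 64, 461]);
translate([407, 1190, 0]) cube([64, 64, 461]);
translate([2279, 110, 0]) cube([64, 64, 461]);
translate([2279, 1190, 0]) cube([64, 64, 461]);
translate([471, 110, 265]) cube([1808, 30, 136]);
translate([471, 1224, 265]) cube([1808, 30, 136]);
translate([407, 174, 265]) cube([30, 1016, 136]);
translate([2313, 174, 265]) cube([30, 1016, 136]);
translate([584, 110, 401]) cube([75, 1144, 19]);
translate([772, 110, 401]) cube([75, 1144, 19]);
translate([960, 110, 401]) cube([75, 1144, 19]);
translate([1148, 110, 401]) cube([75, 1144, 19]);
translate([1336, 110, 401]) cube([75, 1144, 19]);
translate([1524, 110, 401]) cube([75, 1144, 19]);
translate([1712, 110, 401]) cube([75, 1144, 19]);
translate([1900, 110, 401]) cube([75, 1144, 19]);
translate([2088, 110, 401]) cube([75, 1144, 19]);


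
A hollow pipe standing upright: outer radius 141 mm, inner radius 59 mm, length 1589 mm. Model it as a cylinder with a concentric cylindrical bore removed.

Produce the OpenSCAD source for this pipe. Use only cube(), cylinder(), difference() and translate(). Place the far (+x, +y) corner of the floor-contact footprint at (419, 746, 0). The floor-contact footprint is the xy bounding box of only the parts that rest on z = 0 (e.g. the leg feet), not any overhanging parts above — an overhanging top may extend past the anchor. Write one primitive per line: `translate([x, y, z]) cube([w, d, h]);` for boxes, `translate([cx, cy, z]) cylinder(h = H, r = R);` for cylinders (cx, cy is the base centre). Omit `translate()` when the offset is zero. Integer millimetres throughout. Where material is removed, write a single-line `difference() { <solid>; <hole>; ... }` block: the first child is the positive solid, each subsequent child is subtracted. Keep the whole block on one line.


difference() { translate([278, 605, 0]) cylinder(h = 1589, r = 141); translate([278, 605, 0]) cylinder(h = 1589, r = 59); }


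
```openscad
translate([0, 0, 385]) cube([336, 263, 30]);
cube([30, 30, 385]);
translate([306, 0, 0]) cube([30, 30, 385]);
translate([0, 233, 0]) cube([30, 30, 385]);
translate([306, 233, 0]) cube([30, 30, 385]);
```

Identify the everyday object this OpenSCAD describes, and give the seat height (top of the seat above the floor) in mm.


A stool. The seat height is 415 mm.

A 336×263×30 slab at z = 385 on four corner posts — a stool. The seat top is 385 + 30 = 415 mm.


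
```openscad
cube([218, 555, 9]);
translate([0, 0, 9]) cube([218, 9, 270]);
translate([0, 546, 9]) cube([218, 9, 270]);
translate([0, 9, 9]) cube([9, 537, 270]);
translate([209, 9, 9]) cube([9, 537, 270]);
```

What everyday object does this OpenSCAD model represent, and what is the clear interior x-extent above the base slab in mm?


An open box. The internal width is 200 mm.

A 218×555 base slab with four walls standing on it — an open box. The base is 218 mm wide and the walls are 9 mm thick, so the internal width is 218 − 2 × 9 = 200 mm.
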